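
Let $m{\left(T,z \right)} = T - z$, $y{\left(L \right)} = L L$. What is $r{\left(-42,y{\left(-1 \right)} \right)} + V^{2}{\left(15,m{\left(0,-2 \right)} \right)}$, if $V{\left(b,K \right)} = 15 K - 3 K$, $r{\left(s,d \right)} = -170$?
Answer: $406$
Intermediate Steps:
$y{\left(L \right)} = L^{2}$
$V{\left(b,K \right)} = 12 K$
$r{\left(-42,y{\left(-1 \right)} \right)} + V^{2}{\left(15,m{\left(0,-2 \right)} \right)} = -170 + \left(12 \left(0 - -2\right)\right)^{2} = -170 + \left(12 \left(0 + 2\right)\right)^{2} = -170 + \left(12 \cdot 2\right)^{2} = -170 + 24^{2} = -170 + 576 = 406$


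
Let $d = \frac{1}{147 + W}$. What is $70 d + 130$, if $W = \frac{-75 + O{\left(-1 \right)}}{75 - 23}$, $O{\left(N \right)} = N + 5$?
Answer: $\frac{988130}{7573} \approx 130.48$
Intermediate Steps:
$O{\left(N \right)} = 5 + N$
$W = - \frac{71}{52}$ ($W = \frac{-75 + \left(5 - 1\right)}{75 - 23} = \frac{-75 + 4}{52} = \left(-71\right) \frac{1}{52} = - \frac{71}{52} \approx -1.3654$)
$d = \frac{52}{7573}$ ($d = \frac{1}{147 - \frac{71}{52}} = \frac{1}{\frac{7573}{52}} = \frac{52}{7573} \approx 0.0068665$)
$70 d + 130 = 70 \cdot \frac{52}{7573} + 130 = \frac{3640}{7573} + 130 = \frac{988130}{7573}$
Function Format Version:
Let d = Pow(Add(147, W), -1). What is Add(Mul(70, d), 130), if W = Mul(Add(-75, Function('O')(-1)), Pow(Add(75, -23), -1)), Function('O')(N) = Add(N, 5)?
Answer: Rational(988130, 7573) ≈ 130.48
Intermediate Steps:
Function('O')(N) = Add(5, N)
W = Rational(-71, 52) (W = Mul(Add(-75, Add(5, -1)), Pow(Add(75, -23), -1)) = Mul(Add(-75, 4), Pow(52, -1)) = Mul(-71, Rational(1, 52)) = Rational(-71, 52) ≈ -1.3654)
d = Rational(52, 7573) (d = Pow(Add(147, Rational(-71, 52)), -1) = Pow(Rational(7573, 52), -1) = Rational(52, 7573) ≈ 0.0068665)
Add(Mul(70, d), 130) = Add(Mul(70, Rational(52, 7573)), 130) = Add(Rational(3640, 7573), 130) = Rational(988130, 7573)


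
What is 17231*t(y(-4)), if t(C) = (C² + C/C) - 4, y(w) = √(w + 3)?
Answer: -68924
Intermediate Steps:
y(w) = √(3 + w)
t(C) = -3 + C² (t(C) = (C² + 1) - 4 = (1 + C²) - 4 = -3 + C²)
17231*t(y(-4)) = 17231*(-3 + (√(3 - 4))²) = 17231*(-3 + (√(-1))²) = 17231*(-3 + I²) = 17231*(-3 - 1) = 17231*(-4) = -68924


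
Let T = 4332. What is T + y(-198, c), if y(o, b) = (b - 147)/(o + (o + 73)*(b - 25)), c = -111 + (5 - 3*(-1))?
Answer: 34227007/7901 ≈ 4332.0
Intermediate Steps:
c = -103 (c = -111 + (5 + 3) = -111 + 8 = -103)
y(o, b) = (-147 + b)/(o + (-25 + b)*(73 + o)) (y(o, b) = (-147 + b)/(o + (73 + o)*(-25 + b)) = (-147 + b)/(o + (-25 + b)*(73 + o)))
T + y(-198, c) = 4332 + (-147 - 103)/(-1825 - 24*(-198) + 73*(-103) - 103*(-198)) = 4332 - 250/(-1825 + 4752 - 7519 + 20394) = 4332 - 250/15802 = 4332 + (1/15802)*(-250) = 4332 - 125/7901 = 34227007/7901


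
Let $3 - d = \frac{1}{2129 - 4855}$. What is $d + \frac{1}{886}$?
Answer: $\frac{1812330}{603809} \approx 3.0015$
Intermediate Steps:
$d = \frac{8179}{2726}$ ($d = 3 - \frac{1}{2129 - 4855} = 3 - \frac{1}{-2726} = 3 - - \frac{1}{2726} = 3 + \frac{1}{2726} = \frac{8179}{2726} \approx 3.0004$)
$d + \frac{1}{886} = \frac{8179}{2726} + \frac{1}{886} = \frac{1812330}{603809}$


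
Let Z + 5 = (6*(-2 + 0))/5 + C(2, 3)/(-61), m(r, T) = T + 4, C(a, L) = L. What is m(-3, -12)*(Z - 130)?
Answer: 335376/305 ≈ 1099.6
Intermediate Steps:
m(r, T) = 4 + T
Z = -2272/305 (Z = -5 + ((6*(-2 + 0))/5 + 3/(-61)) = -5 + ((6*(-2))*(1/5) + 3*(-1/61)) = -5 + (-12*1/5 - 3/61) = -5 + (-12/5 - 3/61) = -5 - 747/305 = -2272/305 ≈ -7.4492)
m(-3, -12)*(Z - 130) = (4 - 12)*(-2272/305 - 130) = -8*(-41922/305) = 335376/305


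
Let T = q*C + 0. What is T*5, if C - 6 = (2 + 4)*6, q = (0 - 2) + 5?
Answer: 630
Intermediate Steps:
q = 3 (q = -2 + 5 = 3)
C = 42 (C = 6 + (2 + 4)*6 = 6 + 6*6 = 6 + 36 = 42)
T = 126 (T = 3*42 + 0 = 126 + 0 = 126)
T*5 = 126*5 = 630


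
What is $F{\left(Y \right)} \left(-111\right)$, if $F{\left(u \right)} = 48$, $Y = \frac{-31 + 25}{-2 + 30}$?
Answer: $-5328$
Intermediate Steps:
$Y = - \frac{3}{14}$ ($Y = - \frac{6}{28} = \left(-6\right) \frac{1}{28} = - \frac{3}{14} \approx -0.21429$)
$F{\left(Y \right)} \left(-111\right) = 48 \left(-111\right) = -5328$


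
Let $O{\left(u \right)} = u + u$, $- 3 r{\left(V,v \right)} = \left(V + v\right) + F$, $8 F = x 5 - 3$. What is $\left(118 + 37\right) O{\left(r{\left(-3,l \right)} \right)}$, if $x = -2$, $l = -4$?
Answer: $\frac{3565}{4} \approx 891.25$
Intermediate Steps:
$F = - \frac{13}{8}$ ($F = \frac{\left(-2\right) 5 - 3}{8} = \frac{-10 - 3}{8} = \frac{1}{8} \left(-13\right) = - \frac{13}{8} \approx -1.625$)
$r{\left(V,v \right)} = \frac{13}{24} - \frac{V}{3} - \frac{v}{3}$ ($r{\left(V,v \right)} = - \frac{\left(V + v\right) - \frac{13}{8}}{3} = - \frac{- \frac{13}{8} + V + v}{3} = \frac{13}{24} - \frac{V}{3} - \frac{v}{3}$)
$O{\left(u \right)} = 2 u$
$\left(118 + 37\right) O{\left(r{\left(-3,l \right)} \right)} = \left(118 + 37\right) 2 \left(\frac{13}{24} - -1 - - \frac{4}{3}\right) = 155 \cdot 2 \left(\frac{13}{24} + 1 + \frac{4}{3}\right) = 155 \cdot 2 \cdot \frac{23}{8} = 155 \cdot \frac{23}{4} = \frac{3565}{4}$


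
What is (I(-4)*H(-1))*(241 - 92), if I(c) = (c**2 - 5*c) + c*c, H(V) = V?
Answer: -7748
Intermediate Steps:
I(c) = -5*c + 2*c**2 (I(c) = (c**2 - 5*c) + c**2 = -5*c + 2*c**2)
(I(-4)*H(-1))*(241 - 92) = (-4*(-5 + 2*(-4))*(-1))*(241 - 92) = (-4*(-5 - 8)*(-1))*149 = (-4*(-13)*(-1))*149 = (52*(-1))*149 = -52*149 = -7748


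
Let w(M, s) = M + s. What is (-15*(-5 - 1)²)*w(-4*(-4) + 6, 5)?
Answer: -14580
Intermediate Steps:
(-15*(-5 - 1)²)*w(-4*(-4) + 6, 5) = (-15*(-5 - 1)²)*((-4*(-4) + 6) + 5) = (-15*(-6)²)*((16 + 6) + 5) = (-15*36)*(22 + 5) = -540*27 = -14580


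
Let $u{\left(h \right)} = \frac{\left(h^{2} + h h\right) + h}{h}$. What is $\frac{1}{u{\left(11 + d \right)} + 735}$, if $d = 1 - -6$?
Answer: $\frac{1}{772} \approx 0.0012953$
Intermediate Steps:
$d = 7$ ($d = 1 + 6 = 7$)
$u{\left(h \right)} = \frac{h + 2 h^{2}}{h}$ ($u{\left(h \right)} = \frac{\left(h^{2} + h^{2}\right) + h}{h} = \frac{2 h^{2} + h}{h} = \frac{h + 2 h^{2}}{h}$)
$\frac{1}{u{\left(11 + d \right)} + 735} = \frac{1}{\left(1 + 2 \left(11 + 7\right)\right) + 735} = \frac{1}{\left(1 + 2 \cdot 18\right) + 735} = \frac{1}{\left(1 + 36\right) + 735} = \frac{1}{37 + 735} = \frac{1}{772}$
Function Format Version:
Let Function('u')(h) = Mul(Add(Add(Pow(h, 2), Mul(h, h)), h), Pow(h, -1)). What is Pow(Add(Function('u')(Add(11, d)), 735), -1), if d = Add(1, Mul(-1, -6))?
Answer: Rational(1, 772) ≈ 0.0012953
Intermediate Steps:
d = 7 (d = Add(1, 6) = 7)
Function('u')(h) = Mul(Pow(h, -1), Add(h, Mul(2, Pow(h, 2)))) (Function('u')(h) = Mul(Add(Add(Pow(h, 2), Pow(h, 2)), h), Pow(h, -1)) = Mul(Add(Mul(2, Pow(h, 2)), h), Pow(h, -1)) = Mul(Add(h, Mul(2, Pow(h, 2))), Pow(h, -1)) = Mul(Pow(h, -1), Add(h, Mul(2, Pow(h, 2)))))
Pow(Add(Function('u')(Add(11, d)), 735), -1) = Pow(Add(Add(1, Mul(2, Add(11, 7))), 735), -1) = Pow(Add(Add(1, Mul(2, 18)), 735), -1) = Pow(Add(Add(1, 36), 735), -1) = Pow(Add(37, 735), -1) = Pow(772, -1) = Rational(1, 772)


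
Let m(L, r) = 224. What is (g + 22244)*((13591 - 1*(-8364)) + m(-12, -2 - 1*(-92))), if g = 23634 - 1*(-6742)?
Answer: 1167058980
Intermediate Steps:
g = 30376 (g = 23634 + 6742 = 30376)
(g + 22244)*((13591 - 1*(-8364)) + m(-12, -2 - 1*(-92))) = (30376 + 22244)*((13591 - 1*(-8364)) + 224) = 52620*((13591 + 8364) + 224) = 52620*(21955 + 224) = 52620*22179 = 1167058980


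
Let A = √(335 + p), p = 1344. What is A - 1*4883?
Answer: -4883 + √1679 ≈ -4842.0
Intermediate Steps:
A = √1679 (A = √(335 + 1344) = √1679 ≈ 40.976)
A - 1*4883 = √1679 - 1*4883 = √1679 - 4883 = -4883 + √1679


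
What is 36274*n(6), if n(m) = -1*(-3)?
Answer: 108822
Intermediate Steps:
n(m) = 3
36274*n(6) = 36274*3 = 108822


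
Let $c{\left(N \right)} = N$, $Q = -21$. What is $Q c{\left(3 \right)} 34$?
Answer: $-2142$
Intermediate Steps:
$Q c{\left(3 \right)} 34 = \left(-21\right) 3 \cdot 34 = \left(-63\right) 34 = -2142$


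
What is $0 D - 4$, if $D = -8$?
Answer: $-4$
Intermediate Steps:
$0 D - 4 = 0 \left(-8\right) - 4 = 0 - 4 = -4$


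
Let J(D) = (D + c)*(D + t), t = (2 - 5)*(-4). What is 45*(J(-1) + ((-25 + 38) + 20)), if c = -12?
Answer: -4950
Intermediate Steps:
t = 12 (t = -3*(-4) = 12)
J(D) = (-12 + D)*(12 + D) (J(D) = (D - 12)*(D + 12) = (-12 + D)*(12 + D))
45*(J(-1) + ((-25 + 38) + 20)) = 45*((-144 + (-1)²) + ((-25 + 38) + 20)) = 45*((-144 + 1) + (13 + 20)) = 45*(-143 + 33) = 45*(-110) = -4950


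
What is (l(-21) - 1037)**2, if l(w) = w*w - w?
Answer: 330625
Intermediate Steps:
l(w) = w**2 - w
(l(-21) - 1037)**2 = (-21*(-1 - 21) - 1037)**2 = (-21*(-22) - 1037)**2 = (462 - 1037)**2 = (-575)**2 = 330625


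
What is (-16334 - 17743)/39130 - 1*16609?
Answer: -649944247/39130 ≈ -16610.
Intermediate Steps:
(-16334 - 17743)/39130 - 1*16609 = -34077*1/39130 - 16609 = -34077/39130 - 16609 = -649944247/39130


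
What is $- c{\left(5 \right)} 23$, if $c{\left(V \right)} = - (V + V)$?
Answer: $230$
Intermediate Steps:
$c{\left(V \right)} = - 2 V$
$- c{\left(5 \right)} 23 = - \left(-2\right) 5 \cdot 23 = - \left(-10\right) 23 = \left(-1\right) \left(-230\right) = 230$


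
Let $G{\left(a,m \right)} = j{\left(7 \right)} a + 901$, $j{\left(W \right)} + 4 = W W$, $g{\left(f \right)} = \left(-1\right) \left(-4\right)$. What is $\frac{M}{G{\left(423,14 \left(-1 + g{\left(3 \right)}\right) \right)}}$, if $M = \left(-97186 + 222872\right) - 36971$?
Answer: $\frac{88715}{19936} \approx 4.45$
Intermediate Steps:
$g{\left(f \right)} = 4$
$j{\left(W \right)} = -4 + W^{2}$ ($j{\left(W \right)} = -4 + W W = -4 + W^{2}$)
$G{\left(a,m \right)} = 901 + 45 a$ ($G{\left(a,m \right)} = \left(-4 + 7^{2}\right) a + 901 = \left(-4 + 49\right) a + 901 = 45 a + 901 = 901 + 45 a$)
$M = 88715$ ($M = 125686 - 36971 = 88715$)
$\frac{M}{G{\left(423,14 \left(-1 + g{\left(3 \right)}\right) \right)}} = \frac{88715}{901 + 45 \cdot 423} = \frac{88715}{901 + 19035} = \frac{88715}{19936}$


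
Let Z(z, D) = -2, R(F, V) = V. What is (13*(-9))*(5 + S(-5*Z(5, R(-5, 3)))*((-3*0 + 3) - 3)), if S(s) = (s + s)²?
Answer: -585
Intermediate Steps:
S(s) = 4*s² (S(s) = (2*s)² = 4*s²)
(13*(-9))*(5 + S(-5*Z(5, R(-5, 3)))*((-3*0 + 3) - 3)) = (13*(-9))*(5 + (4*(-5*(-2))²)*((-3*0 + 3) - 3)) = -117*(5 + (4*10²)*((0 + 3) - 3)) = -117*(5 + (4*100)*(3 - 3)) = -117*(5 + 400*0) = -117*(5 + 0) = -117*5 = -585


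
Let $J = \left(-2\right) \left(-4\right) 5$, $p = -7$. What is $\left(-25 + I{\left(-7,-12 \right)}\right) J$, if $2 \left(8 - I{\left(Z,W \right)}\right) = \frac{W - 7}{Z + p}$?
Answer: $- \frac{4950}{7} \approx -707.14$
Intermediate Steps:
$I{\left(Z,W \right)} = 8 - \frac{-7 + W}{2 \left(-7 + Z\right)}$ ($I{\left(Z,W \right)} = 8 - \frac{\left(W - 7\right) \frac{1}{Z - 7}}{2} = 8 - \frac{\left(-7 + W\right) \frac{1}{-7 + Z}}{2} = 8 - \frac{\frac{1}{-7 + Z} \left(-7 + W\right)}{2} = 8 - \frac{-7 + W}{2 \left(-7 + Z\right)}$)
$J = 40$ ($J = 8 \cdot 5 = 40$)
$\left(-25 + I{\left(-7,-12 \right)}\right) J = \left(-25 + \frac{-105 - -12 + 16 \left(-7\right)}{2 \left(-7 - 7\right)}\right) 40 = \left(-25 + \frac{-105 + 12 - 112}{2 \left(-14\right)}\right) 40 = \left(-25 + \frac{1}{2} \left(- \frac{1}{14}\right) \left(-205\right)\right) 40 = \left(-25 + \frac{205}{28}\right) 40 = \left(- \frac{495}{28}\right) 40 = - \frac{4950}{7}$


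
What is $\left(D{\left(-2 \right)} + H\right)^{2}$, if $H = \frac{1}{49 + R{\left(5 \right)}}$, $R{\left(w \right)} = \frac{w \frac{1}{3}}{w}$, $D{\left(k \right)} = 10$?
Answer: $\frac{2199289}{21904} \approx 100.41$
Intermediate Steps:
$R{\left(w \right)} = \frac{1}{3}$ ($R{\left(w \right)} = \frac{w \frac{1}{3}}{w} = \frac{\frac{1}{3} w}{w} = \frac{1}{3}$)
$H = \frac{3}{148}$ ($H = \frac{1}{49 + \frac{1}{3}} = \frac{1}{\frac{148}{3}} = \frac{3}{148} \approx 0.02027$)
$\left(D{\left(-2 \right)} + H\right)^{2} = \left(10 + \frac{3}{148}\right)^{2} = \left(\frac{1483}{148}\right)^{2} = \frac{2199289}{21904}$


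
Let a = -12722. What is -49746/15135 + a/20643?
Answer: -406484716/104143935 ≈ -3.9031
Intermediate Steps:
-49746/15135 + a/20643 = -49746/15135 - 12722/20643 = -49746*1/15135 - 12722*1/20643 = -16582/5045 - 12722/20643 = -406484716/104143935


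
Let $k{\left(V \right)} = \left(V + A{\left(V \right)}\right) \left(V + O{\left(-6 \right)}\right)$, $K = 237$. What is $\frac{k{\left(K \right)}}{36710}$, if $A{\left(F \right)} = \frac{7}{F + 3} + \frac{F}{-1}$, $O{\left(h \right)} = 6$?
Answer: $\frac{567}{2936800} \approx 0.00019307$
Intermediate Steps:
$A{\left(F \right)} = - F + \frac{7}{3 + F}$ ($A{\left(F \right)} = \frac{7}{3 + F} + F \left(-1\right) = \frac{7}{3 + F} - F = - F + \frac{7}{3 + F}$)
$k{\left(V \right)} = \left(6 + V\right) \left(V + \frac{7 - V^{2} - 3 V}{3 + V}\right)$ ($k{\left(V \right)} = \left(V + \frac{7 - V^{2} - 3 V}{3 + V}\right) \left(V + 6\right) = \left(V + \frac{7 - V^{2} - 3 V}{3 + V}\right) \left(6 + V\right) = \left(6 + V\right) \left(V + \frac{7 - V^{2} - 3 V}{3 + V}\right)$)
$\frac{k{\left(K \right)}}{36710} = \frac{7 \frac{1}{3 + 237} \left(6 + 237\right)}{36710} = 7 \cdot \frac{1}{240} \cdot 243 \cdot \frac{1}{36710} = \frac{567}{80} \cdot \frac{1}{36710} = \frac{567}{2936800}$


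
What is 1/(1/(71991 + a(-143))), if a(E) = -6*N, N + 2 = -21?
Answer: 72129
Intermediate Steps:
N = -23 (N = -2 - 21 = -23)
a(E) = 138 (a(E) = -6*(-23) = 138)
1/(1/(71991 + a(-143))) = 1/(1/(71991 + 138)) = 1/(1/72129) = 72129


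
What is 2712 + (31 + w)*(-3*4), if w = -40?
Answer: 2820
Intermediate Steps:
2712 + (31 + w)*(-3*4) = 2712 + (31 - 40)*(-3*4) = 2712 - 9*(-12) = 2712 + 108 = 2820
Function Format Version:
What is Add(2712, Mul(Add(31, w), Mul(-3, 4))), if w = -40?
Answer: 2820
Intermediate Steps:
Add(2712, Mul(Add(31, w), Mul(-3, 4))) = Add(2712, Mul(Add(31, -40), Mul(-3, 4))) = Add(2712, Mul(-9, -12)) = Add(2712, 108) = 2820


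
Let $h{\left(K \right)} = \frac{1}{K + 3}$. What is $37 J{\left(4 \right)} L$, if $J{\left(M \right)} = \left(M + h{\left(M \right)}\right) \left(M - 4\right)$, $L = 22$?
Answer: $0$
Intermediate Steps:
$h{\left(K \right)} = \frac{1}{3 + K}$
$J{\left(M \right)} = \left(-4 + M\right) \left(M + \frac{1}{3 + M}\right)$ ($J{\left(M \right)} = \left(M + \frac{1}{3 + M}\right) \left(M - 4\right) = \left(M + \frac{1}{3 + M}\right) \left(-4 + M\right) = \left(-4 + M\right) \left(M + \frac{1}{3 + M}\right)$)
$37 J{\left(4 \right)} L = 37 \frac{-4 + 4 + 4 \left(-4 + 4\right) \left(3 + 4\right)}{3 + 4} \cdot 22 = 37 \frac{-4 + 4 + 4 \cdot 0 \cdot 7}{7} \cdot 22 = 37 \frac{-4 + 4 + 0}{7} \cdot 22 = 37 \cdot \frac{1}{7} \cdot 0 \cdot 22 = 37 \cdot 0 \cdot 22 = 0 \cdot 22 = 0$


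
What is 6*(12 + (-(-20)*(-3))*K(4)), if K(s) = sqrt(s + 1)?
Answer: 72 - 360*sqrt(5) ≈ -732.98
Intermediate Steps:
K(s) = sqrt(1 + s)
6*(12 + (-(-20)*(-3))*K(4)) = 6*(12 + (-(-20)*(-3))*sqrt(1 + 4)) = 6*(12 + (-4*15)*sqrt(5)) = 6*(12 - 60*sqrt(5)) = 72 - 360*sqrt(5)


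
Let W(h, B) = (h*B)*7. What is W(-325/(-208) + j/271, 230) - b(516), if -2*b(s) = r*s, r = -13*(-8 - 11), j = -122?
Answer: 142040483/2168 ≈ 65517.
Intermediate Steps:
r = 247 (r = -13*(-19) = 247)
b(s) = -247*s/2
W(h, B) = 7*B*h (W(h, B) = (B*h)*7 = 7*B*h)
W(-325/(-208) + j/271, 230) - b(516) = 7*230*(-325/(-208) - 122/271) - (-247)*516/2 = 7*230*(-325*(-1/208) - 122*1/271) - 1*(-63726) = 7*230*(25/16 - 122/271) + 63726 = 7*230*(4823/4336) + 63726 = 3882515/2168 + 63726 = 142040483/2168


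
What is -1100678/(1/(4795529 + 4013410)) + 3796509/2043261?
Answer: -6603686985662312351/681087 ≈ -9.6958e+12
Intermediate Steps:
-1100678/(1/(4795529 + 4013410)) + 3796509/2043261 = -1100678/(1/8808939) + 3796509*(1/2043261) = -1100678/1/8808939 + 1265503/681087 = -1100678*8808939 + 1265503/681087 = -9695805360642 + 1265503/681087 = -6603686985662312351/681087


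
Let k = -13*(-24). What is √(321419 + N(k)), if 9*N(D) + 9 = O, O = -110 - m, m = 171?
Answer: √2892481/3 ≈ 566.91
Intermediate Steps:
k = 312
O = -281 (O = -110 - 1*171 = -110 - 171 = -281)
N(D) = -290/9 (N(D) = -1 + (⅑)*(-281) = -1 - 281/9 = -290/9)
√(321419 + N(k)) = √(321419 - 290/9) = √(2892481/9) = √2892481/3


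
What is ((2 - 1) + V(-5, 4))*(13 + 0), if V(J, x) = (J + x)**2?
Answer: 26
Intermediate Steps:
((2 - 1) + V(-5, 4))*(13 + 0) = ((2 - 1) + (-5 + 4)**2)*(13 + 0) = (1 + (-1)**2)*13 = (1 + 1)*13 = 2*13 = 26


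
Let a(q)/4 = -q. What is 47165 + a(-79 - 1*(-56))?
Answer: 47257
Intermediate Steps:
a(q) = -4*q (a(q) = 4*(-q) = -4*q)
47165 + a(-79 - 1*(-56)) = 47165 - 4*(-79 - 1*(-56)) = 47165 - 4*(-79 + 56) = 47165 - 4*(-23) = 47165 + 92 = 47257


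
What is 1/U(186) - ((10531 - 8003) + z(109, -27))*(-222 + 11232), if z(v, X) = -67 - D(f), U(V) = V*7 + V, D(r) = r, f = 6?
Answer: -40219970399/1488 ≈ -2.7030e+7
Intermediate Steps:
U(V) = 8*V (U(V) = 7*V + V = 8*V)
z(v, X) = -73 (z(v, X) = -67 - 1*6 = -67 - 6 = -73)
1/U(186) - ((10531 - 8003) + z(109, -27))*(-222 + 11232) = 1/(8*186) - ((10531 - 8003) - 73)*(-222 + 11232) = 1/1488 - (2528 - 73)*11010 = 1/1488 - 2455*11010 = 1/1488 - 1*27029550 = 1/1488 - 27029550 = -40219970399/1488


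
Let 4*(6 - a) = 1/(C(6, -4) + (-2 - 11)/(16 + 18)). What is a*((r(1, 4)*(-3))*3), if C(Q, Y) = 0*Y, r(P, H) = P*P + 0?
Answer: -1557/26 ≈ -59.885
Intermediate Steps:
r(P, H) = P² (r(P, H) = P² + 0 = P²)
C(Q, Y) = 0
a = 173/26 (a = 6 - 1/(4*(0 + (-2 - 11)/(16 + 18))) = 6 - 1/(4*(0 - 13/34)) = 6 - 1/(4*(-13/34)) = 6 - ¼*(-34/13) = 6 + 17/26 = 173/26 ≈ 6.6538)
a*((r(1, 4)*(-3))*3) = 173*((1²*(-3))*3)/26 = 173*((1*(-3))*3)/26 = 173*(-3*3)/26 = (173/26)*(-9) = -1557/26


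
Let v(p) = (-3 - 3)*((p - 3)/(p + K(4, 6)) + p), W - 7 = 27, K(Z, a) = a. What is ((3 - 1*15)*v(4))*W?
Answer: 50184/5 ≈ 10037.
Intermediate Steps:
W = 34 (W = 7 + 27 = 34)
v(p) = -6*p - 6*(-3 + p)/(6 + p) (v(p) = (-3 - 3)*((p - 3)/(p + 6) + p) = -6*((-3 + p)/(6 + p) + p) = -6*(p + (-3 + p)/(6 + p)) = -6*p - 6*(-3 + p)/(6 + p))
((3 - 1*15)*v(4))*W = ((3 - 1*15)*(6*(3 - 1*4**2 - 7*4)/(6 + 4)))*34 = ((3 - 15)*(6*(3 - 1*16 - 28)/10))*34 = -72*(3 - 16 - 28)/10*34 = -72*(-41)/10*34 = -12*(-123/5)*34 = (1476/5)*34 = 50184/5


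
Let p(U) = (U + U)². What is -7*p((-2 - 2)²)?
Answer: -7168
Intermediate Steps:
p(U) = 4*U² (p(U) = (2*U)² = 4*U²)
-7*p((-2 - 2)²) = -28*((-2 - 2)²)² = -28*((-4)²)² = -28*16² = -28*256 = -7*1024 = -7168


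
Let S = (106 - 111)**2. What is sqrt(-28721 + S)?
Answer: 2*I*sqrt(7174) ≈ 169.4*I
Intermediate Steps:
S = 25 (S = (-5)**2 = 25)
sqrt(-28721 + S) = sqrt(-28721 + 25) = sqrt(-28696) = 2*I*sqrt(7174)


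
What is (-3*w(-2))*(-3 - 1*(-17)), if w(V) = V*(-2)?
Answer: -168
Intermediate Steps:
w(V) = -2*V
(-3*w(-2))*(-3 - 1*(-17)) = (-(-6)*(-2))*(-3 - 1*(-17)) = (-3*4)*(-3 + 17) = -12*14 = -168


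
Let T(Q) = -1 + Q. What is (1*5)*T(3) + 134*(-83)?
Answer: -11112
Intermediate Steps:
(1*5)*T(3) + 134*(-83) = (1*5)*(-1 + 3) + 134*(-83) = 5*2 - 11122 = 10 - 11122 = -11112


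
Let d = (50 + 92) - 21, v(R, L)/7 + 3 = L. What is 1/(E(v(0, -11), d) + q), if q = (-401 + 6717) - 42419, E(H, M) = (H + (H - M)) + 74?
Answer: -1/36346 ≈ -2.7513e-5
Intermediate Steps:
v(R, L) = -21 + 7*L
d = 121 (d = 142 - 21 = 121)
E(H, M) = 74 - M + 2*H (E(H, M) = (-M + 2*H) + 74 = 74 - M + 2*H)
q = -36103 (q = 6316 - 42419 = -36103)
1/(E(v(0, -11), d) + q) = 1/((74 - 1*121 + 2*(-21 + 7*(-11))) - 36103) = 1/((74 - 121 + 2*(-21 - 77)) - 36103) = 1/((74 - 121 + 2*(-98)) - 36103) = 1/((74 - 121 - 196) - 36103) = 1/(-243 - 36103) = 1/(-36346) = -1/36346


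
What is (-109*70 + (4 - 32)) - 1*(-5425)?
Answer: -2233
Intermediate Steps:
(-109*70 + (4 - 32)) - 1*(-5425) = (-7630 - 28) + 5425 = -7658 + 5425 = -2233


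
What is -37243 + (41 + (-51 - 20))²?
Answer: -36343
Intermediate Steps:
-37243 + (41 + (-51 - 20))² = -37243 + (41 - 71)² = -37243 + (-30)² = -37243 + 900 = -36343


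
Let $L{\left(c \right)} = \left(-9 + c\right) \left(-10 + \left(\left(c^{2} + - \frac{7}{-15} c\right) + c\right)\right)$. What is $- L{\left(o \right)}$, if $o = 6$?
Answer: $\frac{522}{5} \approx 104.4$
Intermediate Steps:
$L{\left(c \right)} = \left(-9 + c\right) \left(-10 + c^{2} + \frac{22 c}{15}\right)$ ($L{\left(c \right)} = \left(-9 + c\right) \left(-10 + \left(\left(c^{2} + \left(-7\right) \left(- \frac{1}{15}\right) c\right) + c\right)\right) = \left(-9 + c\right) \left(-10 + \left(\left(c^{2} + \frac{7 c}{15}\right) + c\right)\right) = \left(-9 + c\right) \left(-10 + \left(c^{2} + \frac{22 c}{15}\right)\right) = \left(-9 + c\right) \left(-10 + c^{2} + \frac{22 c}{15}\right)$)
$- L{\left(o \right)} = - (90 + 6^{3} - \frac{696}{5} - \frac{113 \cdot 6^{2}}{15}) = - (90 + 216 - \frac{696}{5} - \frac{1356}{5}) = \left(-1\right) \left(- \frac{522}{5}\right) = \frac{522}{5}$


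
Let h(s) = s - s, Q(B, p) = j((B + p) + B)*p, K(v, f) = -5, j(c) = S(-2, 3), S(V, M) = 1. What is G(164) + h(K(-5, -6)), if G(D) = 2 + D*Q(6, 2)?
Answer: 330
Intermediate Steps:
j(c) = 1
Q(B, p) = p (Q(B, p) = 1*p = p)
G(D) = 2 + 2*D (G(D) = 2 + D*2 = 2 + 2*D)
h(s) = 0
G(164) + h(K(-5, -6)) = (2 + 2*164) + 0 = (2 + 328) + 0 = 330 + 0 = 330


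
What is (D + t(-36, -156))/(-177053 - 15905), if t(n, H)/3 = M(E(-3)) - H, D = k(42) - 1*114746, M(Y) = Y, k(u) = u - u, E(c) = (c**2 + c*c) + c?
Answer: 114233/192958 ≈ 0.59201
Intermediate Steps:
E(c) = c + 2*c**2 (E(c) = (c**2 + c**2) + c = 2*c**2 + c = c + 2*c**2)
k(u) = 0
D = -114746 (D = 0 - 1*114746 = 0 - 114746 = -114746)
t(n, H) = 45 - 3*H (t(n, H) = 3*(-3*(1 + 2*(-3)) - H) = 3*(-3*(1 - 6) - H) = 3*(-3*(-5) - H) = 3*(15 - H) = 45 - 3*H)
(D + t(-36, -156))/(-177053 - 15905) = (-114746 + (45 - 3*(-156)))/(-177053 - 15905) = (-114746 + (45 + 468))/(-192958) = (-114746 + 513)*(-1/192958) = -114233*(-1/192958) = 114233/192958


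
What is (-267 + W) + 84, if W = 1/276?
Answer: -50507/276 ≈ -183.00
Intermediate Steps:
W = 1/276 ≈ 0.0036232
(-267 + W) + 84 = (-267 + 1/276) + 84 = -73691/276 + 84 = -50507/276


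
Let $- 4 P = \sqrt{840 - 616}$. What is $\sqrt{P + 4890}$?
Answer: $\sqrt{4890 - \sqrt{14}} \approx 69.902$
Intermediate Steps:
$P = - \sqrt{14}$ ($P = - \frac{\sqrt{840 - 616}}{4} = - \frac{\sqrt{224}}{4} = - \frac{4 \sqrt{14}}{4} = - \sqrt{14} \approx -3.7417$)
$\sqrt{P + 4890} = \sqrt{- \sqrt{14} + 4890} = \sqrt{4890 - \sqrt{14}}$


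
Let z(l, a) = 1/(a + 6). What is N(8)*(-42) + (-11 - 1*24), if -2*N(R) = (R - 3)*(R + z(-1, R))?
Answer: 1625/2 ≈ 812.50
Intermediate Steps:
z(l, a) = 1/(6 + a)
N(R) = -(-3 + R)*(R + 1/(6 + R))/2 (N(R) = -(R - 3)*(R + 1/(6 + R))/2 = -(-3 + R)*(R + 1/(6 + R))/2)
N(8)*(-42) + (-11 - 1*24) = ((3 - 1*8 + 8*(3 - 1*8)*(6 + 8))/(2*(6 + 8)))*(-42) + (-11 - 1*24) = ((1/2)*(3 - 8 + 8*(3 - 8)*14)/14)*(-42) + (-11 - 24) = ((1/2)*(1/14)*(3 - 8 + 8*(-5)*14))*(-42) - 35 = ((1/2)*(1/14)*(3 - 8 - 560))*(-42) - 35 = ((1/2)*(1/14)*(-565))*(-42) - 35 = -565/28*(-42) - 35 = 1695/2 - 35 = 1625/2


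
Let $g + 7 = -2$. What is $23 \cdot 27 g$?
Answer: $-5589$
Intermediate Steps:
$g = -9$ ($g = -7 - 2 = -9$)
$23 \cdot 27 g = 23 \cdot 27 \left(-9\right) = 621 \left(-9\right) = -5589$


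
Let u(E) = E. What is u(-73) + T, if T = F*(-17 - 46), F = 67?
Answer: -4294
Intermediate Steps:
T = -4221 (T = 67*(-17 - 46) = 67*(-63) = -4221)
u(-73) + T = -73 - 4221 = -4294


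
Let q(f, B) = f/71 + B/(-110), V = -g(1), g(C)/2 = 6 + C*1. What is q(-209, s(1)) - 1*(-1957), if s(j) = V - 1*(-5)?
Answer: 15261819/7810 ≈ 1954.1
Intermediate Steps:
g(C) = 12 + 2*C (g(C) = 2*(6 + C*1) = 2*(6 + C) = 12 + 2*C)
V = -14 (V = -(12 + 2*1) = -(12 + 2) = -1*14 = -14)
s(j) = -9 (s(j) = -14 - 1*(-5) = -14 + 5 = -9)
q(f, B) = -B/110 + f/71 (q(f, B) = f*(1/71) + B*(-1/110) = f/71 - B/110 = -B/110 + f/71)
q(-209, s(1)) - 1*(-1957) = (-1/110*(-9) + (1/71)*(-209)) - 1*(-1957) = (9/110 - 209/71) + 1957 = -22351/7810 + 1957 = 15261819/7810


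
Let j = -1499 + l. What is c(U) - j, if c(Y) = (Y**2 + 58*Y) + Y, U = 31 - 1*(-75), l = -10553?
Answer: 29542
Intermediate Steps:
j = -12052 (j = -1499 - 10553 = -12052)
U = 106 (U = 31 + 75 = 106)
c(Y) = Y**2 + 59*Y
c(U) - j = 106*(59 + 106) - 1*(-12052) = 106*165 + 12052 = 17490 + 12052 = 29542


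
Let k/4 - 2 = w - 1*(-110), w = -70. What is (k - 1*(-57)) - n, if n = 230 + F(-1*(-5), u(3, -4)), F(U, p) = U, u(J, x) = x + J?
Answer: -10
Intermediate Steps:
u(J, x) = J + x
k = 168 (k = 8 + 4*(-70 - 1*(-110)) = 8 + 4*(-70 + 110) = 8 + 4*40 = 8 + 160 = 168)
n = 235 (n = 230 - 1*(-5) = 230 + 5 = 235)
(k - 1*(-57)) - n = (168 - 1*(-57)) - 1*235 = (168 + 57) - 235 = 225 - 235 = -10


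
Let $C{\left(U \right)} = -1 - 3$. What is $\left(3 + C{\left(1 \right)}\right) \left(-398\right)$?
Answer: $398$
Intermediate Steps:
$C{\left(U \right)} = -4$ ($C{\left(U \right)} = -1 - 3 = -4$)
$\left(3 + C{\left(1 \right)}\right) \left(-398\right) = \left(3 - 4\right) \left(-398\right) = \left(-1\right) \left(-398\right) = 398$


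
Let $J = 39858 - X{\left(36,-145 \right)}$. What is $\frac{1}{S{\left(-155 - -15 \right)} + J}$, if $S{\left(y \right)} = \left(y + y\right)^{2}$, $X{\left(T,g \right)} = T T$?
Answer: $\frac{1}{116962} \approx 8.5498 \cdot 10^{-6}$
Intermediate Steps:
$X{\left(T,g \right)} = T^{2}$
$S{\left(y \right)} = 4 y^{2}$ ($S{\left(y \right)} = \left(2 y\right)^{2} = 4 y^{2}$)
$J = 38562$ ($J = 39858 - 36^{2} = 39858 - 1296 = 38562$)
$\frac{1}{S{\left(-155 - -15 \right)} + J} = \frac{1}{4 \left(-155 - -15\right)^{2} + 38562} = \frac{1}{4 \left(-155 + 15\right)^{2} + 38562} = \frac{1}{4 \left(-140\right)^{2} + 38562} = \frac{1}{4 \cdot 19600 + 38562} = \frac{1}{78400 + 38562} = \frac{1}{116962}$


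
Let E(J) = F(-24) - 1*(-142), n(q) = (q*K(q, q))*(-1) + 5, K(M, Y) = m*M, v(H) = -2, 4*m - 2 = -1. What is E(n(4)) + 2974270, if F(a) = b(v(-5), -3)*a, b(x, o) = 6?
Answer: 2974268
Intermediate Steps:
m = ¼ (m = ½ + (¼)*(-1) = ½ - ¼ = ¼ ≈ 0.25000)
K(M, Y) = M/4
F(a) = 6*a
n(q) = 5 - q²/4 (n(q) = (q*(q/4))*(-1) + 5 = (q²/4)*(-1) + 5 = -q²/4 + 5 = 5 - q²/4)
E(J) = -2 (E(J) = 6*(-24) - 1*(-142) = -144 + 142 = -2)
E(n(4)) + 2974270 = -2 + 2974270 = 2974268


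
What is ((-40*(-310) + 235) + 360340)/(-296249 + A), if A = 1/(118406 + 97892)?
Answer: -80673746550/64078066201 ≈ -1.2590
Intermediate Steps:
A = 1/216298 ≈ 4.6233e-6
((-40*(-310) + 235) + 360340)/(-296249 + A) = ((-40*(-310) + 235) + 360340)/(-296249 + 1/216298) = ((12400 + 235) + 360340)/(-64078066201/216298) = (12635 + 360340)*(-216298/64078066201) = 372975*(-216298/64078066201) = -80673746550/64078066201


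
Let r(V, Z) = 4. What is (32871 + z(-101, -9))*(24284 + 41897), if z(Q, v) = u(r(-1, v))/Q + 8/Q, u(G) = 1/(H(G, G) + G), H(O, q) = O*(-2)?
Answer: 878873951393/404 ≈ 2.1754e+9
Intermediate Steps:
H(O, q) = -2*O
u(G) = -1/G (u(G) = 1/(-2*G + G) = 1/(-G) = -1/G)
z(Q, v) = 31/(4*Q) (z(Q, v) = (-1/4)/Q + 8/Q = (-1*¼)/Q + 8/Q = -1/(4*Q) + 8/Q = 31/(4*Q))
(32871 + z(-101, -9))*(24284 + 41897) = (32871 + (31/4)/(-101))*(24284 + 41897) = (32871 + (31/4)*(-1/101))*66181 = (32871 - 31/404)*66181 = (13279853/404)*66181 = 878873951393/404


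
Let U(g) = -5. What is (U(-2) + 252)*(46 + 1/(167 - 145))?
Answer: 250211/22 ≈ 11373.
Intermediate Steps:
(U(-2) + 252)*(46 + 1/(167 - 145)) = (-5 + 252)*(46 + 1/(167 - 145)) = 247*(46 + 1/22) = 247*(1013/22) = 250211/22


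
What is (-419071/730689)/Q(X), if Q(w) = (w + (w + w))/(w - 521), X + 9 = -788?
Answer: -552335578/1747077399 ≈ -0.31615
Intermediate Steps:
X = -797 (X = -9 - 788 = -797)
Q(w) = 3*w/(-521 + w) (Q(w) = (w + 2*w)/(-521 + w) = (3*w)/(-521 + w) = 3*w/(-521 + w))
(-419071/730689)/Q(X) = (-419071/730689)/((3*(-797)/(-521 - 797))) = (-419071*1/730689)/((3*(-797)/(-1318))) = -419071/(730689*(3*(-797)*(-1/1318))) = -419071/(730689*2391/1318) = -419071/730689*1318/2391 = -552335578/1747077399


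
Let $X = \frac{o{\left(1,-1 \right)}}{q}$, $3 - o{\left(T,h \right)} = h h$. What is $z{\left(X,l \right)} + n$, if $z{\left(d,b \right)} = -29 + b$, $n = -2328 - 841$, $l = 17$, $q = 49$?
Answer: $-3181$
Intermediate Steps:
$n = -3169$ ($n = -2328 - 841 = -3169$)
$o{\left(T,h \right)} = 3 - h^{2}$ ($o{\left(T,h \right)} = 3 - h h = 3 - h^{2}$)
$X = \frac{2}{49}$ ($X = \frac{3 - \left(-1\right)^{2}}{49} = \left(3 - 1\right) \frac{1}{49} = 2 \cdot \frac{1}{49} = \frac{2}{49} \approx 0.040816$)
$z{\left(X,l \right)} + n = \left(-29 + 17\right) - 3169 = -12 - 3169 = -3181$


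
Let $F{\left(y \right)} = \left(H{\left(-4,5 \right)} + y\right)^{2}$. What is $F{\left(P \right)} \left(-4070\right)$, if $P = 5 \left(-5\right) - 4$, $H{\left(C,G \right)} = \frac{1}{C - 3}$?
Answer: $- \frac{169377120}{49} \approx -3.4567 \cdot 10^{6}$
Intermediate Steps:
$H{\left(C,G \right)} = \frac{1}{-3 + C}$
$P = -29$ ($P = -25 - 4 = -29$)
$F{\left(y \right)} = \left(- \frac{1}{7} + y\right)^{2}$ ($F{\left(y \right)} = \left(\frac{1}{-3 - 4} + y\right)^{2} = \left(\frac{1}{-7} + y\right)^{2} = \left(- \frac{1}{7} + y\right)^{2}$)
$F{\left(P \right)} \left(-4070\right) = \frac{\left(-1 + 7 \left(-29\right)\right)^{2}}{49} \left(-4070\right) = \frac{\left(-1 - 203\right)^{2}}{49} \left(-4070\right) = \frac{\left(-204\right)^{2}}{49} \left(-4070\right) = \frac{1}{49} \cdot 41616 \left(-4070\right) = \frac{41616}{49} \left(-4070\right) = - \frac{169377120}{49}$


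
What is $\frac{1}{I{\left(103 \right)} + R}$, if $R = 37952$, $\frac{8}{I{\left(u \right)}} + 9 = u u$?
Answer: $\frac{1325}{50286401} \approx 2.6349 \cdot 10^{-5}$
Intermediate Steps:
$I{\left(u \right)} = \frac{8}{-9 + u^{2}}$ ($I{\left(u \right)} = \frac{8}{-9 + u u} = \frac{8}{-9 + u^{2}}$)
$\frac{1}{I{\left(103 \right)} + R} = \frac{1}{\frac{8}{-9 + 103^{2}} + 37952} = \frac{1}{\frac{8}{-9 + 10609} + 37952} = \frac{1}{\frac{8}{10600} + 37952} = \frac{1}{8 \cdot \frac{1}{10600} + 37952} = \frac{1}{\frac{1}{1325} + 37952} = \frac{1}{\frac{50286401}{1325}} = \frac{1325}{50286401}$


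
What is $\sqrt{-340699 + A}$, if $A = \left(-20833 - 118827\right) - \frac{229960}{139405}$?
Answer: $\frac{3 i \sqrt{846731129911}}{3983} \approx 693.08 i$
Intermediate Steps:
$A = - \frac{3893906452}{27881}$ ($A = -139660 - \frac{45992}{27881} = - \frac{3893906452}{27881} \approx -1.3966 \cdot 10^{5}$)
$\sqrt{-340699 + A} = \sqrt{-340699 - \frac{3893906452}{27881}} = \sqrt{- \frac{13392935271}{27881}} = \frac{3 i \sqrt{846731129911}}{3983}$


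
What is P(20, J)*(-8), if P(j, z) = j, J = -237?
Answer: -160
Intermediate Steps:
P(20, J)*(-8) = 20*(-8) = -160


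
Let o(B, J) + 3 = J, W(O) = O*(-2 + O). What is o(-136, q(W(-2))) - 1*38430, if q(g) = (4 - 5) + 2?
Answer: -38432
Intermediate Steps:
q(g) = 1 (q(g) = -1 + 2 = 1)
o(B, J) = -3 + J
o(-136, q(W(-2))) - 1*38430 = (-3 + 1) - 1*38430 = -2 - 38430 = -38432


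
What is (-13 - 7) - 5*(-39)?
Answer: 175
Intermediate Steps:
(-13 - 7) - 5*(-39) = -20 + 195 = 175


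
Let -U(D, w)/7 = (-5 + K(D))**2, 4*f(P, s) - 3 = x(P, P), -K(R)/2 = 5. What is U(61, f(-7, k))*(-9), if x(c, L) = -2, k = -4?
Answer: 14175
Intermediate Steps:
K(R) = -10 (K(R) = -2*5 = -10)
f(P, s) = 1/4 (f(P, s) = 3/4 + (1/4)*(-2) = 3/4 - 1/2 = 1/4)
U(D, w) = -1575 (U(D, w) = -7*(-5 - 10)**2 = -7*(-15)**2 = -7*225 = -1575)
U(61, f(-7, k))*(-9) = -1575*(-9) = 14175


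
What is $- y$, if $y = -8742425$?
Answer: $8742425$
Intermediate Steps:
$- y = \left(-1\right) \left(-8742425\right) = 8742425$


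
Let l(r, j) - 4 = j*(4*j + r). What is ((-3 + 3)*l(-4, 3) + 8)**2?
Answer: 64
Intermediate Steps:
l(r, j) = 4 + j*(r + 4*j) (l(r, j) = 4 + j*(4*j + r) = 4 + j*(r + 4*j))
((-3 + 3)*l(-4, 3) + 8)**2 = ((-3 + 3)*(4 + 4*3**2 + 3*(-4)) + 8)**2 = (0*(4 + 4*9 - 12) + 8)**2 = (0*(4 + 36 - 12) + 8)**2 = (0*28 + 8)**2 = (0 + 8)**2 = 8**2 = 64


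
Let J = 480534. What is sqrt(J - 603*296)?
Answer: sqrt(302046) ≈ 549.59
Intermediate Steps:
sqrt(J - 603*296) = sqrt(480534 - 603*296) = sqrt(480534 - 178488) = sqrt(302046)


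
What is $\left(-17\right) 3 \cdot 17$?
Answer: $-867$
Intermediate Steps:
$\left(-17\right) 3 \cdot 17 = \left(-51\right) 17 = -867$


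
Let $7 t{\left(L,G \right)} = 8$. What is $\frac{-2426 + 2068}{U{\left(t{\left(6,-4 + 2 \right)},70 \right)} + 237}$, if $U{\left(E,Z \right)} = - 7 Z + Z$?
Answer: $\frac{358}{183} \approx 1.9563$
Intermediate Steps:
$t{\left(L,G \right)} = \frac{8}{7}$ ($t{\left(L,G \right)} = \frac{1}{7} \cdot 8 = \frac{8}{7}$)
$U{\left(E,Z \right)} = - 6 Z$
$\frac{-2426 + 2068}{U{\left(t{\left(6,-4 + 2 \right)},70 \right)} + 237} = \frac{-2426 + 2068}{\left(-6\right) 70 + 237} = - \frac{358}{-420 + 237} = - \frac{358}{-183} = \left(-358\right) \left(- \frac{1}{183}\right) = \frac{358}{183}$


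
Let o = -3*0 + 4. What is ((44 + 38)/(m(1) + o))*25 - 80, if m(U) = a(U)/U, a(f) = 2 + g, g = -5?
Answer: 1970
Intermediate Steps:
o = 4 (o = 0 + 4 = 4)
a(f) = -3 (a(f) = 2 - 5 = -3)
m(U) = -3/U
((44 + 38)/(m(1) + o))*25 - 80 = ((44 + 38)/(-3/1 + 4))*25 - 80 = (82/(-3*1 + 4))*25 - 80 = (82/(-3 + 4))*25 - 80 = (82/1)*25 - 80 = (82*1)*25 - 80 = 82*25 - 80 = 2050 - 80 = 1970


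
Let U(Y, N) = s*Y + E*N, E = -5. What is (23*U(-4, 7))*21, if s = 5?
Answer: -26565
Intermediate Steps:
U(Y, N) = -5*N + 5*Y (U(Y, N) = 5*Y - 5*N = -5*N + 5*Y)
(23*U(-4, 7))*21 = (23*(-5*7 + 5*(-4)))*21 = (23*(-35 - 20))*21 = (23*(-55))*21 = -1265*21 = -26565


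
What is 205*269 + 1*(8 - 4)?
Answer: 55149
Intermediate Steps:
205*269 + 1*(8 - 4) = 55145 + 1*4 = 55145 + 4 = 55149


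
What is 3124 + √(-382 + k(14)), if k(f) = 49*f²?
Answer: 3124 + √9222 ≈ 3220.0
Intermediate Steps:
3124 + √(-382 + k(14)) = 3124 + √(-382 + 49*14²) = 3124 + √(-382 + 49*196) = 3124 + √(-382 + 9604) = 3124 + √9222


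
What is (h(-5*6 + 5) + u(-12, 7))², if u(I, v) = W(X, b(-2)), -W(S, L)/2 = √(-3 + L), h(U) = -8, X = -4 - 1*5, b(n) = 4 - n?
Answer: 76 + 32*√3 ≈ 131.43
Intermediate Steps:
X = -9 (X = -4 - 5 = -9)
W(S, L) = -2*√(-3 + L)
u(I, v) = -2*√3 (u(I, v) = -2*√(-3 + (4 - 1*(-2))) = -2*√(-3 + (4 + 2)) = -2*√(-3 + 6) = -2*√3)
(h(-5*6 + 5) + u(-12, 7))² = (-8 - 2*√3)²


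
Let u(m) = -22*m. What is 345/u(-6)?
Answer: 115/44 ≈ 2.6136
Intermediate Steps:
345/u(-6) = 345/((-22*(-6))) = 345/132 = 345*(1/132) = 115/44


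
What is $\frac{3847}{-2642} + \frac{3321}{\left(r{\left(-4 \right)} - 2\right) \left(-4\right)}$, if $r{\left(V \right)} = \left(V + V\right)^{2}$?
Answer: $- \frac{4864069}{327608} \approx -14.847$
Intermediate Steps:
$r{\left(V \right)} = 4 V^{2}$ ($r{\left(V \right)} = \left(2 V\right)^{2} = 4 V^{2}$)
$\frac{3847}{-2642} + \frac{3321}{\left(r{\left(-4 \right)} - 2\right) \left(-4\right)} = \frac{3847}{-2642} + \frac{3321}{\left(4 \left(-4\right)^{2} - 2\right) \left(-4\right)} = 3847 \left(- \frac{1}{2642}\right) + \frac{3321}{\left(4 \cdot 16 - 2\right) \left(-4\right)} = - \frac{3847}{2642} + \frac{3321}{\left(64 - 2\right) \left(-4\right)} = - \frac{3847}{2642} + \frac{3321}{62 \left(-4\right)} = - \frac{3847}{2642} + \frac{3321}{-248} = - \frac{3847}{2642} + 3321 \left(- \frac{1}{248}\right) = - \frac{3847}{2642} - \frac{3321}{248} = - \frac{4864069}{327608}$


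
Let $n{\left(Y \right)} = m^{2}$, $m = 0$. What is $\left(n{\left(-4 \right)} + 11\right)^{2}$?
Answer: $121$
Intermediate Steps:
$n{\left(Y \right)} = 0$ ($n{\left(Y \right)} = 0^{2} = 0$)
$\left(n{\left(-4 \right)} + 11\right)^{2} = \left(0 + 11\right)^{2} = 11^{2} = 121$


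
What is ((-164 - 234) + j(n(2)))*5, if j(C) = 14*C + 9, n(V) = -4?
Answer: -2225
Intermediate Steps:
j(C) = 9 + 14*C
((-164 - 234) + j(n(2)))*5 = ((-164 - 234) + (9 + 14*(-4)))*5 = (-398 + (9 - 56))*5 = (-398 - 47)*5 = -445*5 = -2225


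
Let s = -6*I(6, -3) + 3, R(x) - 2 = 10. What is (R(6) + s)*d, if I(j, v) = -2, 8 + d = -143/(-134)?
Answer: -25083/134 ≈ -187.19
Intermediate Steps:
d = -929/134 (d = -8 - 143/(-134) = -8 - 143*(-1/134) = -8 + 143/134 = -929/134 ≈ -6.9328)
R(x) = 12 (R(x) = 2 + 10 = 12)
s = 15 (s = -6*(-2) + 3 = 12 + 3 = 15)
(R(6) + s)*d = (12 + 15)*(-929/134) = 27*(-929/134) = -25083/134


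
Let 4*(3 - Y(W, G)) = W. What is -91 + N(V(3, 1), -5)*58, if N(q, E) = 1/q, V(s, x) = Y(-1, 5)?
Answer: -951/13 ≈ -73.154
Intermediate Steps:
Y(W, G) = 3 - W/4
V(s, x) = 13/4 (V(s, x) = 3 - ¼*(-1) = 3 + ¼ = 13/4)
-91 + N(V(3, 1), -5)*58 = -91 + 58/(13/4) = -91 + (4/13)*58 = -91 + 232/13 = -951/13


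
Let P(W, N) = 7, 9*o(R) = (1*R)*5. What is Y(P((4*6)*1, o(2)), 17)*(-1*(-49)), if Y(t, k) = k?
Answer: 833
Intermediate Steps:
o(R) = 5*R/9 (o(R) = ((1*R)*5)/9 = (R*5)/9 = (5*R)/9 = 5*R/9)
Y(P((4*6)*1, o(2)), 17)*(-1*(-49)) = 17*(-1*(-49)) = 17*49 = 833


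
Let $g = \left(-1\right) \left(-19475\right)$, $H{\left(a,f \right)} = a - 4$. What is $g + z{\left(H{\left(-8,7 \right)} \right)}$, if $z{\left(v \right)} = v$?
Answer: $19463$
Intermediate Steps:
$H{\left(a,f \right)} = -4 + a$
$g = 19475$
$g + z{\left(H{\left(-8,7 \right)} \right)} = 19475 - 12 = 19463$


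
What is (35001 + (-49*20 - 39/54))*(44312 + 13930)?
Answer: 5944227055/3 ≈ 1.9814e+9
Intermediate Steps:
(35001 + (-49*20 - 39/54))*(44312 + 13930) = (35001 + (-980 - 39*1/54))*58242 = (35001 + (-980 - 13/18))*58242 = (35001 - 17653/18)*58242 = (612365/18)*58242 = 5944227055/3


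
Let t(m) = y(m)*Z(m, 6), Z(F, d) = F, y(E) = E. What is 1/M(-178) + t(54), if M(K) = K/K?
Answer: 2917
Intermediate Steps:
M(K) = 1
t(m) = m² (t(m) = m*m = m²)
1/M(-178) + t(54) = 1/1 + 54² = 1 + 2916 = 2917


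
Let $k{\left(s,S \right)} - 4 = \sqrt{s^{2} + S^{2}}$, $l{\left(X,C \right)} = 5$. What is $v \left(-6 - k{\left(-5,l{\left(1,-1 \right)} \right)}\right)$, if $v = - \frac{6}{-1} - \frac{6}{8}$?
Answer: $- \frac{105}{2} - \frac{105 \sqrt{2}}{4} \approx -89.623$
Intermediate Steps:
$k{\left(s,S \right)} = 4 + \sqrt{S^{2} + s^{2}}$ ($k{\left(s,S \right)} = 4 + \sqrt{s^{2} + S^{2}} = 4 + \sqrt{S^{2} + s^{2}}$)
$v = \frac{21}{4}$ ($v = \left(-6\right) \left(-1\right) - \frac{3}{4} = 6 - \frac{3}{4} = \frac{21}{4} \approx 5.25$)
$v \left(-6 - k{\left(-5,l{\left(1,-1 \right)} \right)}\right) = \frac{21 \left(-6 - \left(4 + \sqrt{5^{2} + \left(-5\right)^{2}}\right)\right)}{4} = \frac{21 \left(-6 - \left(4 + \sqrt{25 + 25}\right)\right)}{4} = \frac{21 \left(-6 - \left(4 + \sqrt{50}\right)\right)}{4} = \frac{21 \left(-6 - \left(4 + 5 \sqrt{2}\right)\right)}{4} = \frac{21 \left(-10 - 5 \sqrt{2}\right)}{4} = - \frac{105}{2} - \frac{105 \sqrt{2}}{4}$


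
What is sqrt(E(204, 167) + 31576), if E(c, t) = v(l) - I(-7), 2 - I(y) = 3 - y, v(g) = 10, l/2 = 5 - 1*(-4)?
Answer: sqrt(31594) ≈ 177.75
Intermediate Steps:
l = 18 (l = 2*(5 - 1*(-4)) = 2*(5 + 4) = 2*9 = 18)
I(y) = -1 + y (I(y) = 2 - (3 - y) = 2 + (-3 + y) = -1 + y)
E(c, t) = 18 (E(c, t) = 10 - (-1 - 7) = 10 - 1*(-8) = 10 + 8 = 18)
sqrt(E(204, 167) + 31576) = sqrt(18 + 31576) = sqrt(31594)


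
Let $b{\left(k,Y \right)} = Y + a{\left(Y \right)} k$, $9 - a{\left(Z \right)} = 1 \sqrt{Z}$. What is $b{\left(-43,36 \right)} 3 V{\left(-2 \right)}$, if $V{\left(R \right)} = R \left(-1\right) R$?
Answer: $1116$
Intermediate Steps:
$a{\left(Z \right)} = 9 - \sqrt{Z}$ ($a{\left(Z \right)} = 9 - 1 \sqrt{Z} = 9 - \sqrt{Z}$)
$b{\left(k,Y \right)} = Y + k \left(9 - \sqrt{Y}\right)$ ($b{\left(k,Y \right)} = Y + \left(9 - \sqrt{Y}\right) k = Y + k \left(9 - \sqrt{Y}\right)$)
$V{\left(R \right)} = - R^{2}$ ($V{\left(R \right)} = - R R = - R^{2}$)
$b{\left(-43,36 \right)} 3 V{\left(-2 \right)} = \left(36 - - 43 \left(-9 + \sqrt{36}\right)\right) 3 \left(- \left(-2\right)^{2}\right) = \left(36 - - 43 \left(-9 + 6\right)\right) 3 \left(\left(-1\right) 4\right) = \left(36 - \left(-43\right) \left(-3\right)\right) 3 \left(-4\right) = \left(36 - 129\right) \left(-12\right) = \left(-93\right) \left(-12\right) = 1116$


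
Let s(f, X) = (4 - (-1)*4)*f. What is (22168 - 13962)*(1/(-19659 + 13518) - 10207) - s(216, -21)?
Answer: -514372440376/6141 ≈ -8.3760e+7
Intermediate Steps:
s(f, X) = 8*f (s(f, X) = (4 - 1*(-4))*f = (4 + 4)*f = 8*f)
(22168 - 13962)*(1/(-19659 + 13518) - 10207) - s(216, -21) = (22168 - 13962)*(1/(-19659 + 13518) - 10207) - 8*216 = 8206*(1/(-6141) - 10207) - 1*1728 = 8206*(-1/6141 - 10207) - 1728 = 8206*(-62681188/6141) - 1728 = -514361828728/6141 - 1728 = -514372440376/6141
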